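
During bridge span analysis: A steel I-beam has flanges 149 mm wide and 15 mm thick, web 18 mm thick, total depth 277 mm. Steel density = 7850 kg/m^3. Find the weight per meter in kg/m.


A_flanges = 2 * 149 * 15 = 4470 mm^2
A_web = (277 - 2 * 15) * 18 = 4446 mm^2
A_total = 4470 + 4446 = 8916 mm^2 = 0.008916 m^2
Weight = rho * A = 7850 * 0.008916 = 69.9906 kg/m

69.9906 kg/m


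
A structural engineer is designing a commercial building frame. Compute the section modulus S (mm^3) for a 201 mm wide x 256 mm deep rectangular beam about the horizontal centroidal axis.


S = b * h^2 / 6
= 201 * 256^2 / 6
= 201 * 65536 / 6
= 2195456.0 mm^3

2195456.0 mm^3


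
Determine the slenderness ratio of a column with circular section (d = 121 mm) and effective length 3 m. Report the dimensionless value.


Radius of gyration r = d / 4 = 121 / 4 = 30.25 mm
L_eff = 3000.0 mm
Slenderness ratio = L / r = 3000.0 / 30.25 = 99.17 (dimensionless)

99.17 (dimensionless)


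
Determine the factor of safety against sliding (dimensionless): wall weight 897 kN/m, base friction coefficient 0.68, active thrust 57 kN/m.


Resisting force = mu * W = 0.68 * 897 = 609.96 kN/m
FOS = Resisting / Driving = 609.96 / 57
= 10.7011 (dimensionless)

10.7011 (dimensionless)


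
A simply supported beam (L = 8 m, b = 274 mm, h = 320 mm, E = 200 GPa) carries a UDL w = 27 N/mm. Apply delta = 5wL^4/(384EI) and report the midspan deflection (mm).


I = 274 * 320^3 / 12 = 748202666.67 mm^4
L = 8000.0 mm, w = 27 N/mm, E = 200000.0 MPa
delta = 5 * w * L^4 / (384 * E * I)
= 5 * 27 * 8000.0^4 / (384 * 200000.0 * 748202666.67)
= 9.6231 mm

9.6231 mm


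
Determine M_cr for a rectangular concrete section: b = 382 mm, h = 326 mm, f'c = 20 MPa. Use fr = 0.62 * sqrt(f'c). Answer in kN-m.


fr = 0.62 * sqrt(20) = 0.62 * 4.4721 = 2.7727 MPa
I = 382 * 326^3 / 12 = 1102896902.67 mm^4
y_t = 163.0 mm
M_cr = fr * I / y_t = 2.7727 * 1102896902.67 / 163.0 N-mm
= 18.7609 kN-m

18.7609 kN-m


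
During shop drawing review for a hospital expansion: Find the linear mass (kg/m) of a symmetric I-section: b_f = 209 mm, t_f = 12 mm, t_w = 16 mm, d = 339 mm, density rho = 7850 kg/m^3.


A_flanges = 2 * 209 * 12 = 5016 mm^2
A_web = (339 - 2 * 12) * 16 = 5040 mm^2
A_total = 5016 + 5040 = 10056 mm^2 = 0.010056 m^2
Weight = rho * A = 7850 * 0.010056 = 78.9396 kg/m

78.9396 kg/m


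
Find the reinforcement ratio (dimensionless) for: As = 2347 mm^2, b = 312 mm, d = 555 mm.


rho = As / (b * d)
= 2347 / (312 * 555)
= 2347 / 173160
= 0.013554 (dimensionless)

0.013554 (dimensionless)


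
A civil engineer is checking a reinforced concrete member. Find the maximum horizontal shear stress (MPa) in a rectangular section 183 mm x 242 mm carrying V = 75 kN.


A = b * h = 183 * 242 = 44286 mm^2
V = 75 kN = 75000.0 N
tau_max = 1.5 * V / A = 1.5 * 75000.0 / 44286
= 2.5403 MPa

2.5403 MPa


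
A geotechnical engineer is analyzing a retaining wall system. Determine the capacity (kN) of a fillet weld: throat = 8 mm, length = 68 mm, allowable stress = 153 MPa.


Strength = throat * length * allowable stress
= 8 * 68 * 153 N
= 83232 N
= 83.23 kN

83.23 kN


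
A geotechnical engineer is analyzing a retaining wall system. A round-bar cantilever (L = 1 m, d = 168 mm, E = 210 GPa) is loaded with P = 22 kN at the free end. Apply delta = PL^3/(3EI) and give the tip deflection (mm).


I = pi * d^4 / 64 = pi * 168^4 / 64 = 39102725.18 mm^4
L = 1000.0 mm, P = 22000.0 N, E = 210000.0 MPa
delta = P * L^3 / (3 * E * I)
= 22000.0 * 1000.0^3 / (3 * 210000.0 * 39102725.18)
= 0.893 mm

0.893 mm


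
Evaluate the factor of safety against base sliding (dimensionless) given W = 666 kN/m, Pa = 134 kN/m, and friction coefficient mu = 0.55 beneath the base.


Resisting force = mu * W = 0.55 * 666 = 366.3 kN/m
FOS = Resisting / Driving = 366.3 / 134
= 2.7336 (dimensionless)

2.7336 (dimensionless)


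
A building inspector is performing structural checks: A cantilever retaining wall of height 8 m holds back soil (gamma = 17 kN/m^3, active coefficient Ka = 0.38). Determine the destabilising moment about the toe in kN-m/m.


Pa = 0.5 * Ka * gamma * H^2
= 0.5 * 0.38 * 17 * 8^2
= 206.72 kN/m
Arm = H / 3 = 8 / 3 = 2.6667 m
Mo = Pa * arm = Pa * H / 3 = 206.72 * 8 / 3 = 551.2533 kN-m/m

551.2533 kN-m/m


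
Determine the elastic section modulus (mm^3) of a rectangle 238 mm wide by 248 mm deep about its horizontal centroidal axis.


S = b * h^2 / 6
= 238 * 248^2 / 6
= 238 * 61504 / 6
= 2439658.67 mm^3

2439658.67 mm^3


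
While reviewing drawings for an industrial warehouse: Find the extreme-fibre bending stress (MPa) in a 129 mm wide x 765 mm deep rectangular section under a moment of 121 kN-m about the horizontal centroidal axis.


I = b * h^3 / 12 = 129 * 765^3 / 12 = 4812744093.75 mm^4
y = h / 2 = 765 / 2 = 382.5 mm
M = 121 kN-m = 121000000.0 N-mm
sigma = M * y / I = 121000000.0 * 382.5 / 4812744093.75
= 9.62 MPa

9.62 MPa


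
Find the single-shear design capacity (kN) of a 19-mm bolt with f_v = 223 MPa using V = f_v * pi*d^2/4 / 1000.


A = pi * d^2 / 4 = pi * 19^2 / 4 = 283.5287 mm^2
V = f_v * A / 1000 = 223 * 283.5287 / 1000
= 63.2269 kN

63.2269 kN


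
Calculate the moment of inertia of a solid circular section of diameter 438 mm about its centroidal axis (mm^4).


r = d / 2 = 438 / 2 = 219.0 mm
I = pi * r^4 / 4 = pi * 219.0^4 / 4
= 1806618032.33 mm^4

1806618032.33 mm^4


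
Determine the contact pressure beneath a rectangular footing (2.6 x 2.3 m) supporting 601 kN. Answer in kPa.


A = 2.6 * 2.3 = 5.98 m^2
q = P / A = 601 / 5.98
= 100.5017 kPa

100.5017 kPa


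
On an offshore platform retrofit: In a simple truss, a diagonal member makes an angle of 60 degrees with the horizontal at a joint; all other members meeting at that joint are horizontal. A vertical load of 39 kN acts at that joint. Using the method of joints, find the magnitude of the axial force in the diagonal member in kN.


At the joint, only the diagonal has a vertical component, so vertical equilibrium gives:
F * sin(60) = 39
F = 39 / sin(60)
= 39 / 0.866025
= 45.03 kN

45.03 kN


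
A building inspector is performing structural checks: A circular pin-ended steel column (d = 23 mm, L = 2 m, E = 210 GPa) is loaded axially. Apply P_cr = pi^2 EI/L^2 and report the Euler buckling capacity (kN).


I = pi * d^4 / 64 = 13736.66 mm^4
L = 2000.0 mm
P_cr = pi^2 * E * I / L^2
= 9.8696 * 210000.0 * 13736.66 / 2000.0^2
= 7117.71 N = 7.1177 kN

7.1177 kN


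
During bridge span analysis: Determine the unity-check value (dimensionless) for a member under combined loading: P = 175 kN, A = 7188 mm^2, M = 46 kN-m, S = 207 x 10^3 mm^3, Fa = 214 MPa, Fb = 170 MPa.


f_a = P / A = 175000.0 / 7188 = 24.3461 MPa
f_b = M / S = 46000000.0 / 207000.0 = 222.2222 MPa
Ratio = f_a / Fa + f_b / Fb
= 24.3461 / 214 + 222.2222 / 170
= 1.421 (dimensionless)

1.421 (dimensionless)


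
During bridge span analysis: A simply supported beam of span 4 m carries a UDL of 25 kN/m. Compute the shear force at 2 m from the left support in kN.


R_A = w * L / 2 = 25 * 4 / 2 = 50.0 kN
V(x) = R_A - w * x = 50.0 - 25 * 2
= 0.0 kN

0.0 kN


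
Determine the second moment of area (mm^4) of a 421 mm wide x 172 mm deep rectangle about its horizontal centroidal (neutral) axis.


I = b * h^3 / 12
= 421 * 172^3 / 12
= 421 * 5088448 / 12
= 178519717.33 mm^4

178519717.33 mm^4


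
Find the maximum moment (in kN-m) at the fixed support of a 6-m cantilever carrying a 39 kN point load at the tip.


For a cantilever with a point load at the free end:
M_max = P * L = 39 * 6 = 234 kN-m

234 kN-m


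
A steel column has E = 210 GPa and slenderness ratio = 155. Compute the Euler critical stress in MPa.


sigma_cr = pi^2 * E / lambda^2
= 9.8696 * 210000.0 / 155^2
= 9.8696 * 210000.0 / 24025
= 86.2692 MPa

86.2692 MPa


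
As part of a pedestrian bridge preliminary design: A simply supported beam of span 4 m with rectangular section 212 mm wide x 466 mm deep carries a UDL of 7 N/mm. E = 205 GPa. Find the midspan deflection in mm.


I = 212 * 466^3 / 12 = 1787772962.67 mm^4
L = 4000.0 mm, w = 7 N/mm, E = 205000.0 MPa
delta = 5 * w * L^4 / (384 * E * I)
= 5 * 7 * 4000.0^4 / (384 * 205000.0 * 1787772962.67)
= 0.0637 mm

0.0637 mm


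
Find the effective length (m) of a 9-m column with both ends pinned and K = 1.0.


L_eff = K * L
= 1.0 * 9
= 9.0 m

9.0 m


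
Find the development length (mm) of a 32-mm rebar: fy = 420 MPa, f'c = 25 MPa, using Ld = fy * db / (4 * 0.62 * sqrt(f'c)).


Ld = (fy * db) / (4 * 0.62 * sqrt(f'c))
= (420 * 32) / (4 * 0.62 * sqrt(25))
= 13440 / 12.4
= 1083.87 mm

1083.87 mm


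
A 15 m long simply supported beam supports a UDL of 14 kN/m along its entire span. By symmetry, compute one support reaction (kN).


Total load = w * L = 14 * 15 = 210 kN
By symmetry, each reaction R = total / 2 = 210 / 2 = 105.0 kN

105.0 kN


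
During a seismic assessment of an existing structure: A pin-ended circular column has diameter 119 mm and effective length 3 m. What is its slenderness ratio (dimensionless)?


Radius of gyration r = d / 4 = 119 / 4 = 29.75 mm
L_eff = 3000.0 mm
Slenderness ratio = L / r = 3000.0 / 29.75 = 100.84 (dimensionless)

100.84 (dimensionless)


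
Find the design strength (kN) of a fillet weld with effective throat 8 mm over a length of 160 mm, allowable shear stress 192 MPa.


Strength = throat * length * allowable stress
= 8 * 160 * 192 N
= 245760 N
= 245.76 kN

245.76 kN


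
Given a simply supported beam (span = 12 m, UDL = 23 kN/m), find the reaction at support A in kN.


Total load = w * L = 23 * 12 = 276 kN
By symmetry, each reaction R = total / 2 = 276 / 2 = 138.0 kN

138.0 kN


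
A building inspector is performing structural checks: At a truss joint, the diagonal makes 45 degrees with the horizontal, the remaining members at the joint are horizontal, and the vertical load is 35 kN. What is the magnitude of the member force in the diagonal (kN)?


At the joint, only the diagonal has a vertical component, so vertical equilibrium gives:
F * sin(45) = 35
F = 35 / sin(45)
= 35 / 0.707107
= 49.5 kN

49.5 kN


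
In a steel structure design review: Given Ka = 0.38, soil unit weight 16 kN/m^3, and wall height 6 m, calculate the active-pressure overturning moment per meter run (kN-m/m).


Pa = 0.5 * Ka * gamma * H^2
= 0.5 * 0.38 * 16 * 6^2
= 109.44 kN/m
Arm = H / 3 = 6 / 3 = 2.0 m
Mo = Pa * arm = Pa * H / 3 = 109.44 * 6 / 3 = 218.88 kN-m/m

218.88 kN-m/m


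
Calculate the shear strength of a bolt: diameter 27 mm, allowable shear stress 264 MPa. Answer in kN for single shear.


A = pi * d^2 / 4 = pi * 27^2 / 4 = 572.5553 mm^2
V = f_v * A / 1000 = 264 * 572.5553 / 1000
= 151.1546 kN

151.1546 kN


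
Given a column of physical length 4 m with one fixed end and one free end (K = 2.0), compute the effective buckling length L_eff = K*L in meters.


L_eff = K * L
= 2.0 * 4
= 8.0 m

8.0 m


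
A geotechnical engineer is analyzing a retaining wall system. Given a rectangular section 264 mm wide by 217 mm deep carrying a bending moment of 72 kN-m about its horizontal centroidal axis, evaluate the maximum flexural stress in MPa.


I = b * h^3 / 12 = 264 * 217^3 / 12 = 224802886.0 mm^4
y = h / 2 = 217 / 2 = 108.5 mm
M = 72 kN-m = 72000000.0 N-mm
sigma = M * y / I = 72000000.0 * 108.5 / 224802886.0
= 34.75 MPa

34.75 MPa


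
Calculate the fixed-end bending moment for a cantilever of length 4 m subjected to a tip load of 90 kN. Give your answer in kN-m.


For a cantilever with a point load at the free end:
M_max = P * L = 90 * 4 = 360 kN-m

360 kN-m


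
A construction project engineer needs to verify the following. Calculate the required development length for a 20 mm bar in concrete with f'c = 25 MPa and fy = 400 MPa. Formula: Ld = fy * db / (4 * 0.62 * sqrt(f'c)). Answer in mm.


Ld = (fy * db) / (4 * 0.62 * sqrt(f'c))
= (400 * 20) / (4 * 0.62 * sqrt(25))
= 8000 / 12.4
= 645.16 mm

645.16 mm


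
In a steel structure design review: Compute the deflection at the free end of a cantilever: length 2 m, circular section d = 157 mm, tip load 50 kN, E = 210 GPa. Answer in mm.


I = pi * d^4 / 64 = pi * 157^4 / 64 = 29824179.76 mm^4
L = 2000.0 mm, P = 50000.0 N, E = 210000.0 MPa
delta = P * L^3 / (3 * E * I)
= 50000.0 * 2000.0^3 / (3 * 210000.0 * 29824179.76)
= 21.2888 mm

21.2888 mm


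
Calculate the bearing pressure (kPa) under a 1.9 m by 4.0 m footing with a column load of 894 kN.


A = 1.9 * 4.0 = 7.6 m^2
q = P / A = 894 / 7.6
= 117.6316 kPa

117.6316 kPa


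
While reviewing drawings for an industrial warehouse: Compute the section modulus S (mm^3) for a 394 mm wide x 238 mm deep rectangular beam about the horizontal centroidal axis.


S = b * h^2 / 6
= 394 * 238^2 / 6
= 394 * 56644 / 6
= 3719622.67 mm^3

3719622.67 mm^3


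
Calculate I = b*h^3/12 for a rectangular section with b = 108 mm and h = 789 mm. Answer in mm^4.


I = b * h^3 / 12
= 108 * 789^3 / 12
= 108 * 491169069 / 12
= 4420521621.0 mm^4

4420521621.0 mm^4


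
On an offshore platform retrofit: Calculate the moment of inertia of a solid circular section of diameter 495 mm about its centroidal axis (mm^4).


r = d / 2 = 495 / 2 = 247.5 mm
I = pi * r^4 / 4 = pi * 247.5^4 / 4
= 2947071648.52 mm^4

2947071648.52 mm^4


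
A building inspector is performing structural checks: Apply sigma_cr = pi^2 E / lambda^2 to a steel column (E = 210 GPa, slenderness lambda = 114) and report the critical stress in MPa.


sigma_cr = pi^2 * E / lambda^2
= 9.8696 * 210000.0 / 114^2
= 9.8696 * 210000.0 / 12996
= 159.4811 MPa

159.4811 MPa


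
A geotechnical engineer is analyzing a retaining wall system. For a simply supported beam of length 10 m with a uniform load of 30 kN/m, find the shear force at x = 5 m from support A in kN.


R_A = w * L / 2 = 30 * 10 / 2 = 150.0 kN
V(x) = R_A - w * x = 150.0 - 30 * 5
= 0.0 kN

0.0 kN


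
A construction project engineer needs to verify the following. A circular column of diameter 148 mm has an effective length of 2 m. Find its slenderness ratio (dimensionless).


Radius of gyration r = d / 4 = 148 / 4 = 37.0 mm
L_eff = 2000.0 mm
Slenderness ratio = L / r = 2000.0 / 37.0 = 54.05 (dimensionless)

54.05 (dimensionless)


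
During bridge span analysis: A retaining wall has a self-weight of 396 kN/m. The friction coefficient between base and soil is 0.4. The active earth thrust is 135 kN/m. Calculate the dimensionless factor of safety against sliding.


Resisting force = mu * W = 0.4 * 396 = 158.4 kN/m
FOS = Resisting / Driving = 158.4 / 135
= 1.1733 (dimensionless)

1.1733 (dimensionless)


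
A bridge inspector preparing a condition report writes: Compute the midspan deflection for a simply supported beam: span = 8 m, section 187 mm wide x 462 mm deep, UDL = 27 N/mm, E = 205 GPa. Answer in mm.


I = 187 * 462^3 / 12 = 1536690078.0 mm^4
L = 8000.0 mm, w = 27 N/mm, E = 205000.0 MPa
delta = 5 * w * L^4 / (384 * E * I)
= 5 * 27 * 8000.0^4 / (384 * 205000.0 * 1536690078.0)
= 4.5711 mm

4.5711 mm


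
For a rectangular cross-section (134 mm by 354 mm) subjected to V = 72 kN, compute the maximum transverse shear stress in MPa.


A = b * h = 134 * 354 = 47436 mm^2
V = 72 kN = 72000.0 N
tau_max = 1.5 * V / A = 1.5 * 72000.0 / 47436
= 2.2768 MPa

2.2768 MPa


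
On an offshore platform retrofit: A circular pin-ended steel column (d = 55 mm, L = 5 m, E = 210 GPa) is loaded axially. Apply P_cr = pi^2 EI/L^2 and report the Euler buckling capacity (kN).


I = pi * d^4 / 64 = 449180.25 mm^4
L = 5000.0 mm
P_cr = pi^2 * E * I / L^2
= 9.8696 * 210000.0 * 449180.25 / 5000.0^2
= 37239.14 N = 37.2391 kN

37.2391 kN


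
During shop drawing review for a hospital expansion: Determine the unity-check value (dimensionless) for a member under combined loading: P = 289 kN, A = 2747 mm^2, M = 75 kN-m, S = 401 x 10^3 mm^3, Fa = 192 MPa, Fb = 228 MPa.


f_a = P / A = 289000.0 / 2747 = 105.2057 MPa
f_b = M / S = 75000000.0 / 401000.0 = 187.0324 MPa
Ratio = f_a / Fa + f_b / Fb
= 105.2057 / 192 + 187.0324 / 228
= 1.3683 (dimensionless)

1.3683 (dimensionless)


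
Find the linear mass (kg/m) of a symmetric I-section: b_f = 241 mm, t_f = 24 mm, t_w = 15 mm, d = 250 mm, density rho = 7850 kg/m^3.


A_flanges = 2 * 241 * 24 = 11568 mm^2
A_web = (250 - 2 * 24) * 15 = 3030 mm^2
A_total = 11568 + 3030 = 14598 mm^2 = 0.014598 m^2
Weight = rho * A = 7850 * 0.014598 = 114.5943 kg/m

114.5943 kg/m


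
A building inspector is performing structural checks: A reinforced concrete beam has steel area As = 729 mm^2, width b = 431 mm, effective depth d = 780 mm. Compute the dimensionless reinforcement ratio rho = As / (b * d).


rho = As / (b * d)
= 729 / (431 * 780)
= 729 / 336180
= 0.002168 (dimensionless)

0.002168 (dimensionless)


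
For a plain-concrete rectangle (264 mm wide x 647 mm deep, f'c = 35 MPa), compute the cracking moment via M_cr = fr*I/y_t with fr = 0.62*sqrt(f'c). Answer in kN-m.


fr = 0.62 * sqrt(35) = 0.62 * 5.9161 = 3.668 MPa
I = 264 * 647^3 / 12 = 5958480506.0 mm^4
y_t = 323.5 mm
M_cr = fr * I / y_t = 3.668 * 5958480506.0 / 323.5 N-mm
= 67.5596 kN-m

67.5596 kN-m


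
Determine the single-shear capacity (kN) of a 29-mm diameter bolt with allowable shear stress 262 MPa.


A = pi * d^2 / 4 = pi * 29^2 / 4 = 660.5199 mm^2
V = f_v * A / 1000 = 262 * 660.5199 / 1000
= 173.0562 kN

173.0562 kN


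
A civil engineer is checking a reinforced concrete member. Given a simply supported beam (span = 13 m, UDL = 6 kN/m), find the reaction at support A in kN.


Total load = w * L = 6 * 13 = 78 kN
By symmetry, each reaction R = total / 2 = 78 / 2 = 39.0 kN

39.0 kN


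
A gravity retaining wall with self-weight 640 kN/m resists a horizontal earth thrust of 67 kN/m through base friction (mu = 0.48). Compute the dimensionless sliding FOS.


Resisting force = mu * W = 0.48 * 640 = 307.2 kN/m
FOS = Resisting / Driving = 307.2 / 67
= 4.5851 (dimensionless)

4.5851 (dimensionless)


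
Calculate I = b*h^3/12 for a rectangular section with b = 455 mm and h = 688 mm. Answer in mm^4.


I = b * h^3 / 12
= 455 * 688^3 / 12
= 455 * 325660672 / 12
= 12347967146.67 mm^4

12347967146.67 mm^4


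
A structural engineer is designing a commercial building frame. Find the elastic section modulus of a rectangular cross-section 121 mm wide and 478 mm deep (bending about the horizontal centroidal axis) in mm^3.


S = b * h^2 / 6
= 121 * 478^2 / 6
= 121 * 228484 / 6
= 4607760.67 mm^3

4607760.67 mm^3


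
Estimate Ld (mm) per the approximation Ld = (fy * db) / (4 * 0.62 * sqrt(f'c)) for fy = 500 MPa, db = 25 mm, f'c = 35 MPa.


Ld = (fy * db) / (4 * 0.62 * sqrt(f'c))
= (500 * 25) / (4 * 0.62 * sqrt(35))
= 12500 / 14.6719
= 851.97 mm

851.97 mm


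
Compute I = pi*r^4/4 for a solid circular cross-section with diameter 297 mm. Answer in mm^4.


r = d / 2 = 297 / 2 = 148.5 mm
I = pi * r^4 / 4 = pi * 148.5^4 / 4
= 381940485.65 mm^4

381940485.65 mm^4


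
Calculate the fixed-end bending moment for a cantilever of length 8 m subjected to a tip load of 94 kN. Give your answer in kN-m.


For a cantilever with a point load at the free end:
M_max = P * L = 94 * 8 = 752 kN-m

752 kN-m


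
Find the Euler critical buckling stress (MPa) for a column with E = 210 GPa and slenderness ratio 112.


sigma_cr = pi^2 * E / lambda^2
= 9.8696 * 210000.0 / 112^2
= 9.8696 * 210000.0 / 12544
= 165.2278 MPa

165.2278 MPa


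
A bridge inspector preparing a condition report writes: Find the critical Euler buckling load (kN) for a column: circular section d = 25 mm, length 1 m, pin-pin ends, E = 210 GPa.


I = pi * d^4 / 64 = 19174.76 mm^4
L = 1000.0 mm
P_cr = pi^2 * E * I / L^2
= 9.8696 * 210000.0 * 19174.76 / 1000.0^2
= 39741.93 N = 39.7419 kN

39.7419 kN


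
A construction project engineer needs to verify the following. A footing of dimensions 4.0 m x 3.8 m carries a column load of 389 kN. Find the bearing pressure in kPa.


A = 4.0 * 3.8 = 15.2 m^2
q = P / A = 389 / 15.2
= 25.5921 kPa

25.5921 kPa


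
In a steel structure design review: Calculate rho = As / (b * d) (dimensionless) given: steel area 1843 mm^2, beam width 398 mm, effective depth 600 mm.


rho = As / (b * d)
= 1843 / (398 * 600)
= 1843 / 238800
= 0.007718 (dimensionless)

0.007718 (dimensionless)


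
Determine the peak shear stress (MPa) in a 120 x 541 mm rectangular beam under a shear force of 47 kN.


A = b * h = 120 * 541 = 64920 mm^2
V = 47 kN = 47000.0 N
tau_max = 1.5 * V / A = 1.5 * 47000.0 / 64920
= 1.086 MPa

1.086 MPa


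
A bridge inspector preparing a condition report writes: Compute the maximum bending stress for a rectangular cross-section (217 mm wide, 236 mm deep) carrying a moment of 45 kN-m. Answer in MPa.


I = b * h^3 / 12 = 217 * 236^3 / 12 = 237691962.67 mm^4
y = h / 2 = 236 / 2 = 118.0 mm
M = 45 kN-m = 45000000.0 N-mm
sigma = M * y / I = 45000000.0 * 118.0 / 237691962.67
= 22.34 MPa

22.34 MPa


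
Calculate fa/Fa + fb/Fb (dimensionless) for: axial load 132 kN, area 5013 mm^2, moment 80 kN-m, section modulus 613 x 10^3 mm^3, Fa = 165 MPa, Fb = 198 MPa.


f_a = P / A = 132000.0 / 5013 = 26.3315 MPa
f_b = M / S = 80000000.0 / 613000.0 = 130.5057 MPa
Ratio = f_a / Fa + f_b / Fb
= 26.3315 / 165 + 130.5057 / 198
= 0.8187 (dimensionless)

0.8187 (dimensionless)


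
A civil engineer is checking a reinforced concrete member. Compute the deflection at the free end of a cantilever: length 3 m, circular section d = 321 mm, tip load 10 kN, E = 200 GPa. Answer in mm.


I = pi * d^4 / 64 = pi * 321^4 / 64 = 521182744.29 mm^4
L = 3000.0 mm, P = 10000.0 N, E = 200000.0 MPa
delta = P * L^3 / (3 * E * I)
= 10000.0 * 3000.0^3 / (3 * 200000.0 * 521182744.29)
= 0.8634 mm

0.8634 mm


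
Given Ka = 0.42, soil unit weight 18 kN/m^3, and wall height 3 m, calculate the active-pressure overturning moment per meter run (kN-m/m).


Pa = 0.5 * Ka * gamma * H^2
= 0.5 * 0.42 * 18 * 3^2
= 34.02 kN/m
Arm = H / 3 = 3 / 3 = 1.0 m
Mo = Pa * arm = Pa * H / 3 = 34.02 * 3 / 3 = 34.02 kN-m/m

34.02 kN-m/m


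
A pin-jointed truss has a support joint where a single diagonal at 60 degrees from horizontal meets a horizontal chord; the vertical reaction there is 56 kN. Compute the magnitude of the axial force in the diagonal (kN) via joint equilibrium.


At the joint, only the diagonal has a vertical component, so vertical equilibrium gives:
F * sin(60) = 56
F = 56 / sin(60)
= 56 / 0.866025
= 64.66 kN

64.66 kN


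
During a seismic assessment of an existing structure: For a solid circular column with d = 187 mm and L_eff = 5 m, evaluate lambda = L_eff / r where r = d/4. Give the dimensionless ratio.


Radius of gyration r = d / 4 = 187 / 4 = 46.75 mm
L_eff = 5000.0 mm
Slenderness ratio = L / r = 5000.0 / 46.75 = 106.95 (dimensionless)

106.95 (dimensionless)


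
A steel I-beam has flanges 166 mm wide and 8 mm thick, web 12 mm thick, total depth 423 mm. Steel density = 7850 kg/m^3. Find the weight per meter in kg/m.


A_flanges = 2 * 166 * 8 = 2656 mm^2
A_web = (423 - 2 * 8) * 12 = 4884 mm^2
A_total = 2656 + 4884 = 7540 mm^2 = 0.007540 m^2
Weight = rho * A = 7850 * 0.007540 = 59.189 kg/m

59.189 kg/m


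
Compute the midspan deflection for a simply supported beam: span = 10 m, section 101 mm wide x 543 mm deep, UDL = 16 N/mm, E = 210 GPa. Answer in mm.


I = 101 * 543^3 / 12 = 1347533642.25 mm^4
L = 10000.0 mm, w = 16 N/mm, E = 210000.0 MPa
delta = 5 * w * L^4 / (384 * E * I)
= 5 * 16 * 10000.0^4 / (384 * 210000.0 * 1347533642.25)
= 7.3621 mm

7.3621 mm


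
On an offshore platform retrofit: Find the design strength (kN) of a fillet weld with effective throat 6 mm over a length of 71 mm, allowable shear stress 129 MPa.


Strength = throat * length * allowable stress
= 6 * 71 * 129 N
= 54954 N
= 54.95 kN

54.95 kN


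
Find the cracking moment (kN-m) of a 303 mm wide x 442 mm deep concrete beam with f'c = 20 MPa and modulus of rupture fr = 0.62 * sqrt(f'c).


fr = 0.62 * sqrt(20) = 0.62 * 4.4721 = 2.7727 MPa
I = 303 * 442^3 / 12 = 2180359922.0 mm^4
y_t = 221.0 mm
M_cr = fr * I / y_t = 2.7727 * 2180359922.0 / 221.0 N-mm
= 27.3554 kN-m

27.3554 kN-m


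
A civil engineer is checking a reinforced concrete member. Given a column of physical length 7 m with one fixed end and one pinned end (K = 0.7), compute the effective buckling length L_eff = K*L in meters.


L_eff = K * L
= 0.7 * 7
= 4.9 m

4.9 m


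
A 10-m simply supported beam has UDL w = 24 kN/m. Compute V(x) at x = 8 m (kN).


R_A = w * L / 2 = 24 * 10 / 2 = 120.0 kN
V(x) = R_A - w * x = 120.0 - 24 * 8
= -72.0 kN

-72.0 kN


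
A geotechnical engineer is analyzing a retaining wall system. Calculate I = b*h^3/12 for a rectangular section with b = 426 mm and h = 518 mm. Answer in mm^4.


I = b * h^3 / 12
= 426 * 518^3 / 12
= 426 * 138991832 / 12
= 4934210036.0 mm^4

4934210036.0 mm^4


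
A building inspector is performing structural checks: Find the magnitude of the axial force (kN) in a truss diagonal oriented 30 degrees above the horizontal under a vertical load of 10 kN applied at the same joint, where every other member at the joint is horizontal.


At the joint, only the diagonal has a vertical component, so vertical equilibrium gives:
F * sin(30) = 10
F = 10 / sin(30)
= 10 / 0.5
= 20.0 kN

20.0 kN


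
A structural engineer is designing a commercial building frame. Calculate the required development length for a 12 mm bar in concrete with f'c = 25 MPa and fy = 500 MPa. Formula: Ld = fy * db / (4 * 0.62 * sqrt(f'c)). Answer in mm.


Ld = (fy * db) / (4 * 0.62 * sqrt(f'c))
= (500 * 12) / (4 * 0.62 * sqrt(25))
= 6000 / 12.4
= 483.87 mm

483.87 mm


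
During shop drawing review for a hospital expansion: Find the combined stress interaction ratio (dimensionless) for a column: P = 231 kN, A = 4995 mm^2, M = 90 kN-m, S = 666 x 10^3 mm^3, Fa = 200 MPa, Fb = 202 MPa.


f_a = P / A = 231000.0 / 4995 = 46.2462 MPa
f_b = M / S = 90000000.0 / 666000.0 = 135.1351 MPa
Ratio = f_a / Fa + f_b / Fb
= 46.2462 / 200 + 135.1351 / 202
= 0.9002 (dimensionless)

0.9002 (dimensionless)


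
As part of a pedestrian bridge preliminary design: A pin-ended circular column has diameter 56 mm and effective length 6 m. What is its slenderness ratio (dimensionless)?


Radius of gyration r = d / 4 = 56 / 4 = 14.0 mm
L_eff = 6000.0 mm
Slenderness ratio = L / r = 6000.0 / 14.0 = 428.57 (dimensionless)

428.57 (dimensionless)


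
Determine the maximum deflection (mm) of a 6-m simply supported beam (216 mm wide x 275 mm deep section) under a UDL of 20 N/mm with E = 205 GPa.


I = 216 * 275^3 / 12 = 374343750.0 mm^4
L = 6000.0 mm, w = 20 N/mm, E = 205000.0 MPa
delta = 5 * w * L^4 / (384 * E * I)
= 5 * 20 * 6000.0^4 / (384 * 205000.0 * 374343750.0)
= 4.3979 mm

4.3979 mm


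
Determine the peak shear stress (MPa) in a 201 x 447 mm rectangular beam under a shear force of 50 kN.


A = b * h = 201 * 447 = 89847 mm^2
V = 50 kN = 50000.0 N
tau_max = 1.5 * V / A = 1.5 * 50000.0 / 89847
= 0.8348 MPa

0.8348 MPa


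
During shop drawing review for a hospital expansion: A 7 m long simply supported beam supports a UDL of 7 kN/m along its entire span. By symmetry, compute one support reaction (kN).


Total load = w * L = 7 * 7 = 49 kN
By symmetry, each reaction R = total / 2 = 49 / 2 = 24.5 kN

24.5 kN


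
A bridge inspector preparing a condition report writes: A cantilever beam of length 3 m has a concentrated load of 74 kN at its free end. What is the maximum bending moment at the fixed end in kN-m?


For a cantilever with a point load at the free end:
M_max = P * L = 74 * 3 = 222 kN-m

222 kN-m


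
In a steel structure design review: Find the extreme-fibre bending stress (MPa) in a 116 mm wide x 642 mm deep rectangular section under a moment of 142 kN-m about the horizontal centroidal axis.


I = b * h^3 / 12 = 116 * 642^3 / 12 = 2557889784.0 mm^4
y = h / 2 = 642 / 2 = 321.0 mm
M = 142 kN-m = 142000000.0 N-mm
sigma = M * y / I = 142000000.0 * 321.0 / 2557889784.0
= 17.82 MPa

17.82 MPa


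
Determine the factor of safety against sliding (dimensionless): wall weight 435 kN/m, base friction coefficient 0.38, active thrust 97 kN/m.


Resisting force = mu * W = 0.38 * 435 = 165.3 kN/m
FOS = Resisting / Driving = 165.3 / 97
= 1.7041 (dimensionless)

1.7041 (dimensionless)


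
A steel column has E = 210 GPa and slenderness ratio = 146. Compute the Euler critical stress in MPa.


sigma_cr = pi^2 * E / lambda^2
= 9.8696 * 210000.0 / 146^2
= 9.8696 * 210000.0 / 21316
= 97.2329 MPa

97.2329 MPa


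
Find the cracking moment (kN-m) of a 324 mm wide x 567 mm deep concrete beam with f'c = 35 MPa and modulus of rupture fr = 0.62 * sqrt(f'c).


fr = 0.62 * sqrt(35) = 0.62 * 5.9161 = 3.668 MPa
I = 324 * 567^3 / 12 = 4921675101.0 mm^4
y_t = 283.5 mm
M_cr = fr * I / y_t = 3.668 * 4921675101.0 / 283.5 N-mm
= 63.6774 kN-m

63.6774 kN-m


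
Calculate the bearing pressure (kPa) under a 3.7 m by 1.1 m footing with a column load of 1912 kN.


A = 3.7 * 1.1 = 4.07 m^2
q = P / A = 1912 / 4.07
= 469.7789 kPa

469.7789 kPa


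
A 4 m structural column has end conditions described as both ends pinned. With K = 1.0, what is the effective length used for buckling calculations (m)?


L_eff = K * L
= 1.0 * 4
= 4.0 m

4.0 m


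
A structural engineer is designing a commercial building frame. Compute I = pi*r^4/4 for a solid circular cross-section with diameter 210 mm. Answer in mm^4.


r = d / 2 = 210 / 2 = 105.0 mm
I = pi * r^4 / 4 = pi * 105.0^4 / 4
= 95465637.63 mm^4

95465637.63 mm^4


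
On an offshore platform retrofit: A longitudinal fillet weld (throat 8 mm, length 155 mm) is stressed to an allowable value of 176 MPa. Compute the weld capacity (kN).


Strength = throat * length * allowable stress
= 8 * 155 * 176 N
= 218240 N
= 218.24 kN

218.24 kN


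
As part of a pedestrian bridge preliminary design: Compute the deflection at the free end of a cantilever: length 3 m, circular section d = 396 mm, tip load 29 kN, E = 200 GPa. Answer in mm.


I = pi * d^4 / 64 = pi * 396^4 / 64 = 1207120547.23 mm^4
L = 3000.0 mm, P = 29000.0 N, E = 200000.0 MPa
delta = P * L^3 / (3 * E * I)
= 29000.0 * 3000.0^3 / (3 * 200000.0 * 1207120547.23)
= 1.0811 mm

1.0811 mm


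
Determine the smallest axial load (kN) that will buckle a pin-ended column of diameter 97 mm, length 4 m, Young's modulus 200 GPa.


I = pi * d^4 / 64 = 4345670.92 mm^4
L = 4000.0 mm
P_cr = pi^2 * E * I / L^2
= 9.8696 * 200000.0 * 4345670.92 / 4000.0^2
= 536125.66 N = 536.1257 kN

536.1257 kN


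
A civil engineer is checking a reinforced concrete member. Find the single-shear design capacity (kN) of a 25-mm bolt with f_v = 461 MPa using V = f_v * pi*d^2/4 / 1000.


A = pi * d^2 / 4 = pi * 25^2 / 4 = 490.8739 mm^2
V = f_v * A / 1000 = 461 * 490.8739 / 1000
= 226.2928 kN

226.2928 kN


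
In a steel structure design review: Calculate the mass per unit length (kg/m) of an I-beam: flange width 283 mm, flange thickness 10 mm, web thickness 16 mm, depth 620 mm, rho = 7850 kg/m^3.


A_flanges = 2 * 283 * 10 = 5660 mm^2
A_web = (620 - 2 * 10) * 16 = 9600 mm^2
A_total = 5660 + 9600 = 15260 mm^2 = 0.015260 m^2
Weight = rho * A = 7850 * 0.015260 = 119.791 kg/m

119.791 kg/m


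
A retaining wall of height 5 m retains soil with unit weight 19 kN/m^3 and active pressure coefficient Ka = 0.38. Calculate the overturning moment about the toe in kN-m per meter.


Pa = 0.5 * Ka * gamma * H^2
= 0.5 * 0.38 * 19 * 5^2
= 90.25 kN/m
Arm = H / 3 = 5 / 3 = 1.6667 m
Mo = Pa * arm = Pa * H / 3 = 90.25 * 5 / 3 = 150.4167 kN-m/m

150.4167 kN-m/m


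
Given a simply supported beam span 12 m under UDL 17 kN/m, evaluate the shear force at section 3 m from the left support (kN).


R_A = w * L / 2 = 17 * 12 / 2 = 102.0 kN
V(x) = R_A - w * x = 102.0 - 17 * 3
= 51.0 kN

51.0 kN


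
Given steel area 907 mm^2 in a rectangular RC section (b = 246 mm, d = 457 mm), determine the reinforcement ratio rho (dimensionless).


rho = As / (b * d)
= 907 / (246 * 457)
= 907 / 112422
= 0.008068 (dimensionless)

0.008068 (dimensionless)


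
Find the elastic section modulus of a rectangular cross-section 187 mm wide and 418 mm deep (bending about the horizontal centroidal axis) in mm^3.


S = b * h^2 / 6
= 187 * 418^2 / 6
= 187 * 174724 / 6
= 5445564.67 mm^3

5445564.67 mm^3


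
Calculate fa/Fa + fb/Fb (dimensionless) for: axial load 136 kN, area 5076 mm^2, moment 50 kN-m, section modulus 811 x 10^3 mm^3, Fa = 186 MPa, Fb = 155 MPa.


f_a = P / A = 136000.0 / 5076 = 26.7928 MPa
f_b = M / S = 50000000.0 / 811000.0 = 61.6523 MPa
Ratio = f_a / Fa + f_b / Fb
= 26.7928 / 186 + 61.6523 / 155
= 0.5418 (dimensionless)

0.5418 (dimensionless)


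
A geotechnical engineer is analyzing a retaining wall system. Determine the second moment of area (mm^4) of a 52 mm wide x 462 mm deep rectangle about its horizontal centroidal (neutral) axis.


I = b * h^3 / 12
= 52 * 462^3 / 12
= 52 * 98611128 / 12
= 427314888.0 mm^4

427314888.0 mm^4


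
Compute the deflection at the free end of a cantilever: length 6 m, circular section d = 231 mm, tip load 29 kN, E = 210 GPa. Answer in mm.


I = pi * d^4 / 64 = pi * 231^4 / 64 = 139771240.06 mm^4
L = 6000.0 mm, P = 29000.0 N, E = 210000.0 MPa
delta = P * L^3 / (3 * E * I)
= 29000.0 * 6000.0^3 / (3 * 210000.0 * 139771240.06)
= 71.1366 mm

71.1366 mm


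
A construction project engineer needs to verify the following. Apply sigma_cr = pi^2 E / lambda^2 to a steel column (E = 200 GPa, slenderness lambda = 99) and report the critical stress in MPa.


sigma_cr = pi^2 * E / lambda^2
= 9.8696 * 200000.0 / 99^2
= 9.8696 * 200000.0 / 9801
= 201.3999 MPa

201.3999 MPa


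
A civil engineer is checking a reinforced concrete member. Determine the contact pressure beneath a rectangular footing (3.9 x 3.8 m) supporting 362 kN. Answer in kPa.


A = 3.9 * 3.8 = 14.82 m^2
q = P / A = 362 / 14.82
= 24.4265 kPa

24.4265 kPa


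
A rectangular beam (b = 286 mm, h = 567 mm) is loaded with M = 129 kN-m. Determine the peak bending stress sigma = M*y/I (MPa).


I = b * h^3 / 12 = 286 * 567^3 / 12 = 4344441601.5 mm^4
y = h / 2 = 567 / 2 = 283.5 mm
M = 129 kN-m = 129000000.0 N-mm
sigma = M * y / I = 129000000.0 * 283.5 / 4344441601.5
= 8.42 MPa

8.42 MPa


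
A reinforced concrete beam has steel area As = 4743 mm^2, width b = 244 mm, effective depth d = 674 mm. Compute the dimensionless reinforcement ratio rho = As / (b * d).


rho = As / (b * d)
= 4743 / (244 * 674)
= 4743 / 164456
= 0.028841 (dimensionless)

0.028841 (dimensionless)


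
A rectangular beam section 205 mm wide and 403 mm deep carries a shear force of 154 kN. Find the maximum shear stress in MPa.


A = b * h = 205 * 403 = 82615 mm^2
V = 154 kN = 154000.0 N
tau_max = 1.5 * V / A = 1.5 * 154000.0 / 82615
= 2.7961 MPa

2.7961 MPa


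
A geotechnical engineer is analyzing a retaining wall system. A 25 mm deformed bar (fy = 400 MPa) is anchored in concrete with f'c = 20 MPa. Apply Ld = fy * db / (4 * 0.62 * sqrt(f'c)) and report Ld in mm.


Ld = (fy * db) / (4 * 0.62 * sqrt(f'c))
= (400 * 25) / (4 * 0.62 * sqrt(20))
= 10000 / 11.0909
= 901.64 mm

901.64 mm


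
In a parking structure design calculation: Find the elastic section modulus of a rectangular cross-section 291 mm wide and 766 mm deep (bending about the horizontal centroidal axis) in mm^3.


S = b * h^2 / 6
= 291 * 766^2 / 6
= 291 * 586756 / 6
= 28457666.0 mm^3

28457666.0 mm^3


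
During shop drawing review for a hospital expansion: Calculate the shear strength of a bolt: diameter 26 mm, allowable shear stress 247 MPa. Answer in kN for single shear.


A = pi * d^2 / 4 = pi * 26^2 / 4 = 530.9292 mm^2
V = f_v * A / 1000 = 247 * 530.9292 / 1000
= 131.1395 kN

131.1395 kN


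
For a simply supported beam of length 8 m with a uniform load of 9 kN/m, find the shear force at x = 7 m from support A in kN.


R_A = w * L / 2 = 9 * 8 / 2 = 36.0 kN
V(x) = R_A - w * x = 36.0 - 9 * 7
= -27.0 kN

-27.0 kN


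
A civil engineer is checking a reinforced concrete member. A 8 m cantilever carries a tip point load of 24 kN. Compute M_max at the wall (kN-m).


For a cantilever with a point load at the free end:
M_max = P * L = 24 * 8 = 192 kN-m

192 kN-m


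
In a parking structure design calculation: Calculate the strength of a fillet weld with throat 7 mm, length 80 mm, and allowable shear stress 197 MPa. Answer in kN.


Strength = throat * length * allowable stress
= 7 * 80 * 197 N
= 110320 N
= 110.32 kN

110.32 kN


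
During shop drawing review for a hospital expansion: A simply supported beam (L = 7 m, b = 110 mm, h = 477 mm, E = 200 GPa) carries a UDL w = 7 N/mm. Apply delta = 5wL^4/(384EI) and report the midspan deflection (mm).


I = 110 * 477^3 / 12 = 994870552.5 mm^4
L = 7000.0 mm, w = 7 N/mm, E = 200000.0 MPa
delta = 5 * w * L^4 / (384 * E * I)
= 5 * 7 * 7000.0^4 / (384 * 200000.0 * 994870552.5)
= 1.0998 mm

1.0998 mm


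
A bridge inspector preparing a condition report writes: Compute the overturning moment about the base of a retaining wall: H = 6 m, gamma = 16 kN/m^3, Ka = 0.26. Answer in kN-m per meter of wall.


Pa = 0.5 * Ka * gamma * H^2
= 0.5 * 0.26 * 16 * 6^2
= 74.88 kN/m
Arm = H / 3 = 6 / 3 = 2.0 m
Mo = Pa * arm = Pa * H / 3 = 74.88 * 6 / 3 = 149.76 kN-m/m

149.76 kN-m/m


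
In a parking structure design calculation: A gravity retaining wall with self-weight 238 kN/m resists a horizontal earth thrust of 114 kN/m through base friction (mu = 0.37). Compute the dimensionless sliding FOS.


Resisting force = mu * W = 0.37 * 238 = 88.06 kN/m
FOS = Resisting / Driving = 88.06 / 114
= 0.7725 (dimensionless)

0.7725 (dimensionless)


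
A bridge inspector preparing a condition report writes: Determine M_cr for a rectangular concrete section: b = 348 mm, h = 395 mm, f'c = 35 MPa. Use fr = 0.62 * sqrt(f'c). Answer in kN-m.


fr = 0.62 * sqrt(35) = 0.62 * 5.9161 = 3.668 MPa
I = 348 * 395^3 / 12 = 1787266375.0 mm^4
y_t = 197.5 mm
M_cr = fr * I / y_t = 3.668 * 1787266375.0 / 197.5 N-mm
= 33.1931 kN-m

33.1931 kN-m


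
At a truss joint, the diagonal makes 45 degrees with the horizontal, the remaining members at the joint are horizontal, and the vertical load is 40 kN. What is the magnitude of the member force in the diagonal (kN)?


At the joint, only the diagonal has a vertical component, so vertical equilibrium gives:
F * sin(45) = 40
F = 40 / sin(45)
= 40 / 0.707107
= 56.57 kN

56.57 kN


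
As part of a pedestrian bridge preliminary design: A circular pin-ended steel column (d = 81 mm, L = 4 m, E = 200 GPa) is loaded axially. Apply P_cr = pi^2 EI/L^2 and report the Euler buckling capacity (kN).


I = pi * d^4 / 64 = 2113050.98 mm^4
L = 4000.0 mm
P_cr = pi^2 * E * I / L^2
= 9.8696 * 200000.0 * 2113050.98 / 4000.0^2
= 260687.22 N = 260.6872 kN

260.6872 kN


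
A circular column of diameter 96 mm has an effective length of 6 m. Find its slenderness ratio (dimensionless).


Radius of gyration r = d / 4 = 96 / 4 = 24.0 mm
L_eff = 6000.0 mm
Slenderness ratio = L / r = 6000.0 / 24.0 = 250.0 (dimensionless)

250.0 (dimensionless)


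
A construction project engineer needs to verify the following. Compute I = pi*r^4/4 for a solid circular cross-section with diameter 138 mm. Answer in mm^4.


r = d / 2 = 138 / 2 = 69.0 mm
I = pi * r^4 / 4 = pi * 69.0^4 / 4
= 17802715.2 mm^4

17802715.2 mm^4


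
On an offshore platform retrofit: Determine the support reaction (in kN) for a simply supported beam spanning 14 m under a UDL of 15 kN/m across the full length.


Total load = w * L = 15 * 14 = 210 kN
By symmetry, each reaction R = total / 2 = 210 / 2 = 105.0 kN

105.0 kN


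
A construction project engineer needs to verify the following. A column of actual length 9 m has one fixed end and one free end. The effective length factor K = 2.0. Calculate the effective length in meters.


L_eff = K * L
= 2.0 * 9
= 18.0 m

18.0 m
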